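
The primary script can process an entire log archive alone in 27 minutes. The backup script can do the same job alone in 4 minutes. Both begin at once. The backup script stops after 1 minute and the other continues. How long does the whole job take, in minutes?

81/4 minutes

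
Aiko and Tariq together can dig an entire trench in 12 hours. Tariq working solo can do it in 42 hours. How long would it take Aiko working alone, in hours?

84/5 hours

Combined rate is 1/12 per hour.
Known contribution: 1/42 per hour.
So Aiko's rate is 1/12 − 1/42 = 5/84, meaning 84/5 hours alone.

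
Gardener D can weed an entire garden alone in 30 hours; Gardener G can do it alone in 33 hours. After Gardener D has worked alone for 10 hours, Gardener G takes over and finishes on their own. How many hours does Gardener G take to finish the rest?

In 10 hours Gardener D does 10/30 = 1/3 of the job, leaving 2/3.
Gardener G works at 1/33 per hour, so finishing takes 2/3 ÷ 1/33 = 22 hours.

22 hours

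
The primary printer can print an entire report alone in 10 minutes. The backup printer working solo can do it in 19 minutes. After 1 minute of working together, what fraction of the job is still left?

Combined rate: 1/10 + 1/19 = (19 + 10)/190 = 29/190 per minute.
In 1 minute they complete 1·29/190 = 29/190 of the job.
So 161/190 remains.

161/190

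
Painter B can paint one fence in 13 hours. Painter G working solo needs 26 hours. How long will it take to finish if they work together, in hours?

With two workers the combined time is the product over the sum: 13·26/(13+26) = 338/39 = 26/3 hours.

26/3 hours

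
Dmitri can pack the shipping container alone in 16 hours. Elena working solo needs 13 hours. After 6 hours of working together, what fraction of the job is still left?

Combined rate: 1/16 + 1/13 = (13 + 16)/208 = 29/208 per hour.
In 6 hours they complete 6·29/208 = 87/104 of the job.
So 17/104 remains.

17/104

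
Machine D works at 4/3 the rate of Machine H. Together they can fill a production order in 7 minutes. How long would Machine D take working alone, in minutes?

49/4 minutes

Let Machine H's rate be r; then Machine D's rate is (4/3)r, so together (4/3 + 1)r = (7/3)r = 1/7.
Thus r = 3/49 per minute.
Machine H alone: 49/3 minutes; Machine D alone: 49/4 minutes.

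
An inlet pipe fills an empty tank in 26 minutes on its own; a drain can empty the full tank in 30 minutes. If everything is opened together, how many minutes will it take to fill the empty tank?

195 minutes

Net rate = 1/26 − 1/30 = (15 − 13)/390 = 2/390 = 1/195 per minute.
Filling time = 1 ÷ (1/195) = 195 minutes.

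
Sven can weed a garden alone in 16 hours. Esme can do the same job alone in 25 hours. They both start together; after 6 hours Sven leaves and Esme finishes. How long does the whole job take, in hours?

In the first 6 hours the combined rate is 41/400, so 123/200 of the job is done, leaving 77/200.
After Sven leaves the rate is 1/25 per hour; the remaining 77/200 takes 77/8 hours.
Total = 6 + 77/8 = 125/8 hours.

125/8 hours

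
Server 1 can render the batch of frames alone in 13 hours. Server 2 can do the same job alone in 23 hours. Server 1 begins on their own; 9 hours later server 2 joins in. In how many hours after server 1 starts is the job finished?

104/9 hours

In the first 9 hours server 1 alone does 9/13 of the job, leaving 4/13.
Once everyone is working, combined rate: 1/13 + 1/23 = (23 + 13)/299 = 36/299 per hour.
Remaining 4/13 at 36/299 per hour takes 23/9 hours.
Total from the start = 9 + 23/9 = 104/9 hours.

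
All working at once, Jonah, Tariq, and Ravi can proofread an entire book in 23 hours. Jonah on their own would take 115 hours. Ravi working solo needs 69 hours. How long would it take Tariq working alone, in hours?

Combined rate is 1/23 per hour.
Known contribution: 1/115 + 1/69 = (3 + 5)/345 = 8/345 per hour.
So Tariq's rate is 1/23 − 8/345 = 7/345, meaning 345/7 hours alone.

345/7 hours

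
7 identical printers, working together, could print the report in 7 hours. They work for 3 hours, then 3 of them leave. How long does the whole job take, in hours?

One printer does 1/49 of the job per hour.
After 3 hours with 7 printers, 3/7 is done (4/7 left).
With 4 printers the rate is 4/49, so the rest takes 4/7 ÷ 4/49 = 7 hours.
Total = 3 + 7 = 10 hours.

10 hours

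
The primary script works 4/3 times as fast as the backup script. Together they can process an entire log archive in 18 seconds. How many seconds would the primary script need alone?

63/2 seconds

Let the backup script's rate be r; then the primary script's rate is (4/3)r, so together (4/3 + 1)r = (7/3)r = 1/18.
Thus r = 1/42 per second.
The backup script alone: 42 seconds; the primary script alone: 63/2 seconds.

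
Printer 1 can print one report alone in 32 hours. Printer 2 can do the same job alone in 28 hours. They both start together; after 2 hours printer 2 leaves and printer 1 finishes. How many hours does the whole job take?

208/7 hours

In the first 2 hours the combined rate is 15/224, so 15/112 of the job is done, leaving 97/112.
After printer 2 leaves the rate is 1/32 per hour; the remaining 97/112 takes 194/7 hours.
Total = 2 + 194/7 = 208/7 hours.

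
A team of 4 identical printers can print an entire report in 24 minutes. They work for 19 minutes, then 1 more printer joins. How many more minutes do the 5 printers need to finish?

One printer does 1/96 of the job per minute.
After 19 minutes with 4 printers, 19/24 is done (5/24 left).
With 5 printers the rate is 5/96, so the rest takes 5/24 ÷ 5/96 = 4 minutes.

4 minutes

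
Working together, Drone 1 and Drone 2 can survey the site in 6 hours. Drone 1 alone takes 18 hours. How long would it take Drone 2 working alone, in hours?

Combined rate is 1/6 per hour.
Known contribution: 1/18 per hour.
So Drone 2's rate is 1/6 − 1/18 = 1/9, meaning 9 hours alone.

9 hours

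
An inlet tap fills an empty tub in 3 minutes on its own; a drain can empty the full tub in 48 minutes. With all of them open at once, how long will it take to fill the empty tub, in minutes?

16/5 minutes

Net rate = 1/3 − 1/48 = (16 − 1)/48 = 15/48 = 5/16 per minute.
Filling time = 1 ÷ (5/16) = 16/5 minutes.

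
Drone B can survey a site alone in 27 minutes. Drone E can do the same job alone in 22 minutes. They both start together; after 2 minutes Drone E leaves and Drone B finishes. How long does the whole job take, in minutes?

In the first 2 minutes the combined rate is 49/594, so 49/297 of the job is done, leaving 248/297.
After Drone E leaves the rate is 1/27 per minute; the remaining 248/297 takes 248/11 minutes.
Total = 2 + 248/11 = 270/11 minutes.

270/11 minutes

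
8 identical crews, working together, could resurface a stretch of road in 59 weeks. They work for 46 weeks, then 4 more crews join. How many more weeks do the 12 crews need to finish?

One crew does 1/472 of the job per week.
After 46 weeks with 8 crews, 46/59 is done (13/59 left).
With 12 crews the rate is 12/472 = 3/118, so the rest takes 13/59 ÷ 3/118 = 26/3 weeks.

26/3 weeks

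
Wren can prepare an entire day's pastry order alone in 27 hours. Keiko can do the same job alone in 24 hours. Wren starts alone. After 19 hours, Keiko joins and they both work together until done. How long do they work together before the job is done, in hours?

64/17 hours

In the first 19 hours Wren alone does 19/27 of the job, leaving 8/27.
Once everyone is working, combined rate: 1/27 + 1/24 = (8 + 9)/216 = 17/216 per hour.
Remaining 8/27 at 17/216 per hour takes 64/17 hours.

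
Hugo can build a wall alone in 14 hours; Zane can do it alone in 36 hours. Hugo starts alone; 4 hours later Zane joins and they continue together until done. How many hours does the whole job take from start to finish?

56/5 hours

In 4 hours Hugo does 4/14 = 2/7 of the job, leaving 5/7.
Hugo and Zane together work at 25/252 per hour, so finishing takes 5/7 ÷ 25/252 = 36/5 hours.
Total time = 4 + 36/5 = 56/5 hours.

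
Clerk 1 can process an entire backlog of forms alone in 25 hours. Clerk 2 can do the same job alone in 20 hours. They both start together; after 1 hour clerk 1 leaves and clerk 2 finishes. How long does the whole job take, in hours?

96/5 hours

In the first 1 hour the combined rate is 9/100, so 9/100 of the job is done, leaving 91/100.
After clerk 1 leaves the rate is 1/20 per hour; the remaining 91/100 takes 91/5 hours.
Total = 1 + 91/5 = 96/5 hours.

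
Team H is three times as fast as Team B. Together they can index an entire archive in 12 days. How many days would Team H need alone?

Let Team B's rate be r; then Team H's rate is 3r, so together (3 + 1)r = 4r = 1/12.
Thus r = 1/48 per day.
Team B alone: 48 days; Team H alone: 16 days.

16 days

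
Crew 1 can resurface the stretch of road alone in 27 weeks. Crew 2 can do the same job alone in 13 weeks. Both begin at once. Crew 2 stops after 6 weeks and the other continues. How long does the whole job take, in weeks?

In the first 6 weeks the combined rate is 40/351, so 80/117 of the job is done, leaving 37/117.
After crew 2 leaves the rate is 1/27 per week; the remaining 37/117 takes 111/13 weeks.
Total = 6 + 111/13 = 189/13 weeks.

189/13 weeks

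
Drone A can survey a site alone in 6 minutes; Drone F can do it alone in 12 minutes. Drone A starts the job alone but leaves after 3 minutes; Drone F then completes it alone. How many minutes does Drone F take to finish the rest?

In 3 minutes Drone A does 3/6 = 1/2 of the job, leaving 1/2.
Drone F works at 1/12 per minute, so finishing takes 1/2 ÷ 1/12 = 6 minutes.

6 minutes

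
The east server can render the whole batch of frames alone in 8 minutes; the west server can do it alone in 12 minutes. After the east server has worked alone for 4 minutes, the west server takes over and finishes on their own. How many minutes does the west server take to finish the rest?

6 minutes

In 4 minutes the east server does 4/8 = 1/2 of the job, leaving 1/2.
The west server works at 1/12 per minute, so finishing takes 1/2 ÷ 1/12 = 6 minutes.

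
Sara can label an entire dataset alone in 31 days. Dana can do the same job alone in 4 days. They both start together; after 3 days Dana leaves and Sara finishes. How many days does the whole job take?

31/4 days

In the first 3 days the combined rate is 35/124, so 105/124 of the job is done, leaving 19/124.
After Dana leaves the rate is 1/31 per day; the remaining 19/124 takes 19/4 days.
Total = 3 + 19/4 = 31/4 days.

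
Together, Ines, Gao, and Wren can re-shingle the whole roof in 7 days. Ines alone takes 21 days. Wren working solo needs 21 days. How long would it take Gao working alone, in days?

21 days

Combined rate is 1/7 per day.
Known contribution: 1/21 + 1/21 = (1 + 1)/21 = 2/21 per day.
So Gao's rate is 1/7 − 2/21 = 1/21, meaning 21 days alone.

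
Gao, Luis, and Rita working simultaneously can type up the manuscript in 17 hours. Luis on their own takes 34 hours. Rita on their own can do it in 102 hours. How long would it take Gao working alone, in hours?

Combined rate is 1/17 per hour.
Known contribution: 1/34 + 1/102 = (3 + 1)/102 = 4/102 = 2/51 per hour.
So Gao's rate is 1/17 − 2/51 = 1/51, meaning 51 hours alone.

51 hours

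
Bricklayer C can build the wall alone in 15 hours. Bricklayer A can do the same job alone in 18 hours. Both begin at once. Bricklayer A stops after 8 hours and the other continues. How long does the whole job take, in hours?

25/3 hours

In the first 8 hours the combined rate is 11/90, so 44/45 of the job is done, leaving 1/45.
After Bricklayer A leaves the rate is 1/15 per hour; the remaining 1/45 takes 1/3 hours.
Total = 8 + 1/3 = 25/3 hours.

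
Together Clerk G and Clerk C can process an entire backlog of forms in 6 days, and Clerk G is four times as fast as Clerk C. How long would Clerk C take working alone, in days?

Let Clerk C's rate be r; then Clerk G's rate is 4r, so together (4 + 1)r = 5r = 1/6.
Thus r = 1/30 per day.
Clerk C alone: 30 days; Clerk G alone: 15/2 days.

30 days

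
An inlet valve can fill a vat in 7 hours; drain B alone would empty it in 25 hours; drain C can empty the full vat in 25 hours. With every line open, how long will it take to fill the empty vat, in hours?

175/11 hours

Net rate = 1/7 − 1/25 − 1/25 = (25 − 7 − 7)/175 = 11/175 per hour.
Filling time = 1 ÷ (11/175) = 175/11 hours.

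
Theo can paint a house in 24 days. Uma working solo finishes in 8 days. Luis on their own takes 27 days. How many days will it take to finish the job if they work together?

54/11 days

Combined rate: 1/24 + 1/8 + 1/27 = (9 + 27 + 8)/216 = 44/216 = 11/54 per day.
Time = 1 ÷ (11/54) = 54/11 days.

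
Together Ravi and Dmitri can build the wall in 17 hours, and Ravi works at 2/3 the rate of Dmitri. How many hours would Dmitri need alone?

85/3 hours

Let Dmitri's rate be r; then Ravi's rate is (2/3)r, so together (2/3 + 1)r = (5/3)r = 1/17.
Thus r = 3/85 per hour.
Dmitri alone: 85/3 hours; Ravi alone: 85/2 hours.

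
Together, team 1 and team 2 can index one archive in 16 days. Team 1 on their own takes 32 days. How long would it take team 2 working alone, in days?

32 days

Combined rate is 1/16 per day.
Known contribution: 1/32 per day.
So team 2's rate is 1/16 − 1/32 = 1/32, meaning 32 days alone.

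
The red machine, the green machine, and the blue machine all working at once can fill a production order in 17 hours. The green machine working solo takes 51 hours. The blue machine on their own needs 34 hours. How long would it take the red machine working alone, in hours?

Combined rate is 1/17 per hour.
Known contribution: 1/51 + 1/34 = (2 + 3)/102 = 5/102 per hour.
So the red machine's rate is 1/17 − 5/102 = 1/102, meaning 102 hours alone.

102 hours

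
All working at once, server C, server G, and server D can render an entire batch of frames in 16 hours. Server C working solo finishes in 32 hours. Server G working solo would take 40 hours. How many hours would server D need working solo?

160 hours

Combined rate is 1/16 per hour.
Known contribution: 1/32 + 1/40 = (5 + 4)/160 = 9/160 per hour.
So server D's rate is 1/16 − 9/160 = 1/160, meaning 160 hours alone.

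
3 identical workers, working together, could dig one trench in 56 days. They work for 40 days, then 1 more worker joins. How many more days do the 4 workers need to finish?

12 days

One worker does 1/168 of the job per day.
After 40 days with 3 workers, 5/7 is done (2/7 left).
With 4 workers the rate is 4/168 = 1/42, so the rest takes 2/7 ÷ 1/42 = 12 days.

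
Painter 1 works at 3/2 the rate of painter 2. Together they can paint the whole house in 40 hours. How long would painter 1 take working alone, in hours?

200/3 hours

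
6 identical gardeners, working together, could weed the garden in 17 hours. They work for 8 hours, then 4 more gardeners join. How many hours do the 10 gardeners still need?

27/5 hours

One gardener does 1/102 of the job per hour.
After 8 hours with 6 gardeners, 8/17 is done (9/17 left).
With 10 gardeners the rate is 10/102 = 5/51, so the rest takes 9/17 ÷ 5/51 = 27/5 hours.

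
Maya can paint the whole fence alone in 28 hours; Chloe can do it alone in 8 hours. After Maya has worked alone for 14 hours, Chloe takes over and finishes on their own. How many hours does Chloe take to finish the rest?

4 hours

In 14 hours Maya does 14/28 = 1/2 of the job, leaving 1/2.
Chloe works at 1/8 per hour, so finishing takes 1/2 ÷ 1/8 = 4 hours.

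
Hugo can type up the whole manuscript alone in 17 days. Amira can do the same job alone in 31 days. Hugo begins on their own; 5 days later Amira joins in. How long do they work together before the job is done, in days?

31/4 days

In the first 5 days Hugo alone does 5/17 of the job, leaving 12/17.
Once everyone is working, combined rate: 1/17 + 1/31 = (31 + 17)/527 = 48/527 per day.
Remaining 12/17 at 48/527 per day takes 31/4 days.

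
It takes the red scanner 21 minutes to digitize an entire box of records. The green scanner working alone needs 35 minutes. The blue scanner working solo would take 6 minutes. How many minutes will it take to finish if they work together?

70/17 minutes

Combined rate: 1/21 + 1/35 + 1/6 = (10 + 6 + 35)/210 = 51/210 = 17/70 per minute.
Time = 1 ÷ (17/70) = 70/17 minutes.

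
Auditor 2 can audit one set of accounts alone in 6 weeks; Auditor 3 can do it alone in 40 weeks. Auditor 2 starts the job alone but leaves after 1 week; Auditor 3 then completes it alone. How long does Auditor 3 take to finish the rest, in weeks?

100/3 weeks

In 1 week Auditor 2 does 1/6 of the job, leaving 5/6.
Auditor 3 works at 1/40 per week, so finishing takes 5/6 ÷ 1/40 = 100/3 weeks.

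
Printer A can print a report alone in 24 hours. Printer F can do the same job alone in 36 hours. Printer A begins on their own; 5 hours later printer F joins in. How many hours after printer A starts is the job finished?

82/5 hours

In the first 5 hours printer A alone does 5/24 of the job, leaving 19/24.
Once everyone is working, combined rate: 1/24 + 1/36 = (3 + 2)/72 = 5/72 per hour.
Remaining 19/24 at 5/72 per hour takes 57/5 hours.
Total from the start = 5 + 57/5 = 82/5 hours.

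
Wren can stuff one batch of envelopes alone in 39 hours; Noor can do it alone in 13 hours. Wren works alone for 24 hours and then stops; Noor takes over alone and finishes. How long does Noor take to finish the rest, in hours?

In 24 hours Wren does 24/39 = 8/13 of the job, leaving 5/13.
Noor works at 1/13 per hour, so finishing takes 5/13 ÷ 1/13 = 5 hours.

5 hours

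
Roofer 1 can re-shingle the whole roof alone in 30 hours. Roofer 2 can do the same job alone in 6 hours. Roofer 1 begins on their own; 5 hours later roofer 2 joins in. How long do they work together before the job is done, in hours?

In the first 5 hours roofer 1 alone does 5/30 = 1/6 of the job, leaving 5/6.
Once everyone is working, combined rate: 1/30 + 1/6 = (1 + 5)/30 = 6/30 = 1/5 per hour.
Remaining 5/6 at 1/5 per hour takes 25/6 hours.

25/6 hours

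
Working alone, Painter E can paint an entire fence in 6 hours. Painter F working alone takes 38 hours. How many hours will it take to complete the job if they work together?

57/11 hours

With two workers the combined time is the product over the sum: 6·38/(6+38) = 228/44 = 57/11 hours.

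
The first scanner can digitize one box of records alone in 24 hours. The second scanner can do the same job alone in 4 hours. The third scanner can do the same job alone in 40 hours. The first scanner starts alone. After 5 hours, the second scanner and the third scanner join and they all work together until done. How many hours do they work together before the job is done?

5/2 hours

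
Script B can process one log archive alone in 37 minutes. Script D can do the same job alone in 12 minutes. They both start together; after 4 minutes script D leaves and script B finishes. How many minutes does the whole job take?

In the first 4 minutes the combined rate is 49/444, so 49/111 of the job is done, leaving 62/111.
After script D leaves the rate is 1/37 per minute; the remaining 62/111 takes 62/3 minutes.
Total = 4 + 62/3 = 74/3 minutes.

74/3 minutes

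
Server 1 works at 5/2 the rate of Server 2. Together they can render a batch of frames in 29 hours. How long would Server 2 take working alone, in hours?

203/2 hours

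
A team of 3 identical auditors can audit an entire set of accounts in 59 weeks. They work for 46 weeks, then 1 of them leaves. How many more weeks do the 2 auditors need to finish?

One auditor does 1/177 of the job per week.
After 46 weeks with 3 auditors, 46/59 is done (13/59 left).
With 2 auditors the rate is 2/177, so the rest takes 13/59 ÷ 2/177 = 39/2 weeks.

39/2 weeks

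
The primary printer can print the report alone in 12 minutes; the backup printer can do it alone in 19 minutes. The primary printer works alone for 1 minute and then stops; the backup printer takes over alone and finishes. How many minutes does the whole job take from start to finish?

In 1 minute the primary printer does 1/12 of the job, leaving 11/12.
The backup printer works at 1/19 per minute, so finishing takes 11/12 ÷ 1/19 = 209/12 minutes.
Total time = 1 + 209/12 = 221/12 minutes.

221/12 minutes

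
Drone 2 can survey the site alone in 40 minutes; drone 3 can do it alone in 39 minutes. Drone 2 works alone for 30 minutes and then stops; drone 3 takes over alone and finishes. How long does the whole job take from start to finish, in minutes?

159/4 minutes

In 30 minutes drone 2 does 30/40 = 3/4 of the job, leaving 1/4.
Drone 3 works at 1/39 per minute, so finishing takes 1/4 ÷ 1/39 = 39/4 minutes.
Total time = 30 + 39/4 = 159/4 minutes.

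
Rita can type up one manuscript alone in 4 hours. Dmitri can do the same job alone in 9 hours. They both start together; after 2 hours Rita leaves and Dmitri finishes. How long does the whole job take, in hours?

9/2 hours

In the first 2 hours the combined rate is 13/36, so 13/18 of the job is done, leaving 5/18.
After Rita leaves the rate is 1/9 per hour; the remaining 5/18 takes 5/2 hours.
Total = 2 + 5/2 = 9/2 hours.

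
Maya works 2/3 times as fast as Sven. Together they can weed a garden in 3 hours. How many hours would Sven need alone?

Let Sven's rate be r; then Maya's rate is (2/3)r, so together (2/3 + 1)r = (5/3)r = 1/3.
Thus r = 1/5 per hour.
Sven alone: 5 hours; Maya alone: 15/2 hours.

5 hours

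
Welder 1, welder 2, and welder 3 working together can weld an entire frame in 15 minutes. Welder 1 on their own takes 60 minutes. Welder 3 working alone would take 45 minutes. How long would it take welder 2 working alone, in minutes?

36 minutes

Combined rate is 1/15 per minute.
Known contribution: 1/60 + 1/45 = (3 + 4)/180 = 7/180 per minute.
So welder 2's rate is 1/15 − 7/180 = 1/36, meaning 36 minutes alone.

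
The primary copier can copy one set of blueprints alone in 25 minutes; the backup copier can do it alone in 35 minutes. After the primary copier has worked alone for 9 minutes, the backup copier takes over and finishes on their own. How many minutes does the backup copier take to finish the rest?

In 9 minutes the primary copier does 9/25 of the job, leaving 16/25.
The backup copier works at 1/35 per minute, so finishing takes 16/25 ÷ 1/35 = 112/5 minutes.

112/5 minutes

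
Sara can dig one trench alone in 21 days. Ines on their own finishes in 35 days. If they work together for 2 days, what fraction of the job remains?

Combined rate: 1/21 + 1/35 = (5 + 3)/105 = 8/105 per day.
In 2 days they complete 2·8/105 = 16/105 of the job.
So 89/105 remains.

89/105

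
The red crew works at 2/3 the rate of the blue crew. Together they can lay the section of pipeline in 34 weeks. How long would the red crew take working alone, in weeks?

Let the blue crew's rate be r; then the red crew's rate is (2/3)r, so together (2/3 + 1)r = (5/3)r = 1/34.
Thus r = 3/170 per week.
The blue crew alone: 170/3 weeks; the red crew alone: 85 weeks.

85 weeks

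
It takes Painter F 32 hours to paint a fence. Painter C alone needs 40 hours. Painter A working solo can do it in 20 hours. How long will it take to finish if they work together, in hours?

160/17 hours

Combined rate: 1/32 + 1/40 + 1/20 = (5 + 4 + 8)/160 = 17/160 per hour.
Time = 1 ÷ (17/160) = 160/17 hours.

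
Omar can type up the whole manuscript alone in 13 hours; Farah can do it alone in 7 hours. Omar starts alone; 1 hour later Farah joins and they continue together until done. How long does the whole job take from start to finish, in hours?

In 1 hour Omar does 1/13 of the job, leaving 12/13.
Omar and Farah together work at 20/91 per hour, so finishing takes 12/13 ÷ 20/91 = 21/5 hours.
Total time = 1 + 21/5 = 26/5 hours.

26/5 hours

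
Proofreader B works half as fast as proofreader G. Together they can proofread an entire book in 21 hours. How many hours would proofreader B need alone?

63 hours

Let proofreader G's rate be r; then proofreader B's rate is (1/2)r, so together (1/2 + 1)r = (3/2)r = 1/21.
Thus r = 2/63 per hour.
Proofreader G alone: 63/2 hours; proofreader B alone: 63 hours.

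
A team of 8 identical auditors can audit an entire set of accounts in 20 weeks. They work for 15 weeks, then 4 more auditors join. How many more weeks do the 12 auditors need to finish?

10/3 weeks

One auditor does 1/160 of the job per week.
After 15 weeks with 8 auditors, 3/4 is done (1/4 left).
With 12 auditors the rate is 12/160 = 3/40, so the rest takes 1/4 ÷ 3/40 = 10/3 weeks.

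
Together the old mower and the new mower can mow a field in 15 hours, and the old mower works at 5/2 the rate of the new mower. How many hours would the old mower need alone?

21 hours

Let the new mower's rate be r; then the old mower's rate is (5/2)r, so together (5/2 + 1)r = (7/2)r = 1/15.
Thus r = 2/105 per hour.
The new mower alone: 105/2 hours; the old mower alone: 21 hours.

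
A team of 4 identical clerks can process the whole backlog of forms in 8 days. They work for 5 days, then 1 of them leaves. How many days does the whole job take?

9 days

One clerk does 1/32 of the job per day.
After 5 days with 4 clerks, 5/8 is done (3/8 left).
With 3 clerks the rate is 3/32, so the rest takes 3/8 ÷ 3/32 = 4 days.
Total = 5 + 4 = 9 days.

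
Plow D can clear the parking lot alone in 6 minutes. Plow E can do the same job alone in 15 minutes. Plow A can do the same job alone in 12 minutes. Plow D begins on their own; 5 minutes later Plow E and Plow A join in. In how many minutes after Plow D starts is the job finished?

In the first 5 minutes Plow D alone does 5/6 of the job, leaving 1/6.
Once everyone is working, combined rate: 1/6 + 1/15 + 1/12 = (10 + 4 + 5)/60 = 19/60 per minute.
Remaining 1/6 at 19/60 per minute takes 10/19 minutes.
Total from the start = 5 + 10/19 = 105/19 minutes.

105/19 minutes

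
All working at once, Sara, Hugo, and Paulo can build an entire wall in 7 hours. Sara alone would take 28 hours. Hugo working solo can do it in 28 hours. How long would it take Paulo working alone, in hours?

14 hours

Combined rate is 1/7 per hour.
Known contribution: 1/28 + 1/28 = (1 + 1)/28 = 2/28 = 1/14 per hour.
So Paulo's rate is 1/7 − 1/14 = 1/14, meaning 14 hours alone.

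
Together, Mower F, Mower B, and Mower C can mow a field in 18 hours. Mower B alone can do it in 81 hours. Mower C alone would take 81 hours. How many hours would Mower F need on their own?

162/5 hours

Combined rate is 1/18 per hour.
Known contribution: 1/81 + 1/81 = (1 + 1)/81 = 2/81 per hour.
So Mower F's rate is 1/18 − 2/81 = 5/162, meaning 162/5 hours alone.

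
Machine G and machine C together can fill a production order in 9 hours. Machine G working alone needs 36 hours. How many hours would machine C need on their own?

Combined rate is 1/9 per hour.
Known contribution: 1/36 per hour.
So machine C's rate is 1/9 − 1/36 = 1/12, meaning 12 hours alone.

12 hours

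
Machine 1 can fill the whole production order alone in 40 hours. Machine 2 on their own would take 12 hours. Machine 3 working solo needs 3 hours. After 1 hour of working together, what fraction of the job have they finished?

Combined rate: 1/40 + 1/12 + 1/3 = (3 + 10 + 40)/120 = 53/120 per hour.
In 1 hour they complete 1·53/120 = 53/120 of the job.

53/120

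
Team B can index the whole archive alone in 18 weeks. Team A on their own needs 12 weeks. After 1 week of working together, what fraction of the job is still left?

Combined rate: 1/18 + 1/12 = (2 + 3)/36 = 5/36 per week.
In 1 week they complete 1·5/36 = 5/36 of the job.
So 31/36 remains.

31/36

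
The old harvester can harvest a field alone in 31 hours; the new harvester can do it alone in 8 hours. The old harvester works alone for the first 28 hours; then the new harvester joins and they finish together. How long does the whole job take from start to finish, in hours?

In 28 hours the old harvester does 28/31 of the job, leaving 3/31.
The old harvester and the new harvester together work at 39/248 per hour, so finishing takes 3/31 ÷ 39/248 = 8/13 hours.
Total time = 28 + 8/13 = 372/13 hours.

372/13 hours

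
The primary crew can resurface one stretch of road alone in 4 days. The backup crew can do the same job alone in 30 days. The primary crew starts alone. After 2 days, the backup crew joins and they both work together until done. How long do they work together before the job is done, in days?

In the first 2 days the primary crew alone does 2/4 = 1/2 of the job, leaving 1/2.
Once everyone is working, combined rate: 1/4 + 1/30 = (15 + 2)/60 = 17/60 per day.
Remaining 1/2 at 17/60 per day takes 30/17 days.

30/17 days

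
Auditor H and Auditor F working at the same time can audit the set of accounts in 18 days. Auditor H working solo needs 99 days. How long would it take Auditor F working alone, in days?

22 days

Combined rate is 1/18 per day.
Known contribution: 1/99 per day.
So Auditor F's rate is 1/18 − 1/99 = 1/22, meaning 22 days alone.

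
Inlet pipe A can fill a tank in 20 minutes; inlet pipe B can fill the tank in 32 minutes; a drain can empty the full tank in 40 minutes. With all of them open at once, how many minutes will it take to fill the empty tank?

160/9 minutes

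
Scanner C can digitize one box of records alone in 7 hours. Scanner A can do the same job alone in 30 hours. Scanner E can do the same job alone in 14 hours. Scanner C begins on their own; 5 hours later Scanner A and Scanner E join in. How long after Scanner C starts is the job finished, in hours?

80/13 hours

In the first 5 hours Scanner C alone does 5/7 of the job, leaving 2/7.
Once everyone is working, combined rate: 1/7 + 1/30 + 1/14 = (30 + 7 + 15)/210 = 52/210 = 26/105 per hour.
Remaining 2/7 at 26/105 per hour takes 15/13 hours.
Total from the start = 5 + 15/13 = 80/13 hours.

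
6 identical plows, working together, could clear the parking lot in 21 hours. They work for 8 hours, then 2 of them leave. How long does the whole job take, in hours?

One plow does 1/126 of the job per hour.
After 8 hours with 6 plows, 8/21 is done (13/21 left).
With 4 plows the rate is 4/126 = 2/63, so the rest takes 13/21 ÷ 2/63 = 39/2 hours.
Total = 8 + 39/2 = 55/2 hours.

55/2 hours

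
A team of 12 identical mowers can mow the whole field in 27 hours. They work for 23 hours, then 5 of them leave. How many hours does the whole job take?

209/7 hours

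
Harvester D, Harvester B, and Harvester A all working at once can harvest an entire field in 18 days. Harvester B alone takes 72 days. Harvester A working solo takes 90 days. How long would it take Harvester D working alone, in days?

360/11 days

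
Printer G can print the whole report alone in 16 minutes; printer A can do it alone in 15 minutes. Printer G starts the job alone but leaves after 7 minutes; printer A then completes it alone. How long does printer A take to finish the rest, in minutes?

In 7 minutes printer G does 7/16 of the job, leaving 9/16.
Printer A works at 1/15 per minute, so finishing takes 9/16 ÷ 1/15 = 135/16 minutes.

135/16 minutes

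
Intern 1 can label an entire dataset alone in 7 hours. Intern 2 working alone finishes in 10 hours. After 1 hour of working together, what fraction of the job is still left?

53/70

Combined rate: 1/7 + 1/10 = (10 + 7)/70 = 17/70 per hour.
In 1 hour they complete 1·17/70 = 17/70 of the job.
So 53/70 remains.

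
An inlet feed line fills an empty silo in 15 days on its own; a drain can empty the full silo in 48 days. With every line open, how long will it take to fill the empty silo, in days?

Net rate = 1/15 − 1/48 = (16 − 5)/240 = 11/240 per day.
Filling time = 1 ÷ (11/240) = 240/11 days.

240/11 days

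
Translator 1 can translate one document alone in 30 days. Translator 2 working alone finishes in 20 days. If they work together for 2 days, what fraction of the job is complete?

Combined rate: 1/30 + 1/20 = (2 + 3)/60 = 5/60 = 1/12 per day.
In 2 days they complete 2·1/12 = 1/6 of the job.

1/6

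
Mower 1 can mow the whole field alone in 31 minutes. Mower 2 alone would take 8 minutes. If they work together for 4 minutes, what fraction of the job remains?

23/62

Combined rate: 1/31 + 1/8 = (8 + 31)/248 = 39/248 per minute.
In 4 minutes they complete 4·39/248 = 39/62 of the job.
So 23/62 remains.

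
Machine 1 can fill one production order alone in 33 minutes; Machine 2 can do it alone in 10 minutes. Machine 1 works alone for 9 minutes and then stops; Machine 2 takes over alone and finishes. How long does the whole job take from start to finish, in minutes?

179/11 minutes

In 9 minutes Machine 1 does 9/33 = 3/11 of the job, leaving 8/11.
Machine 2 works at 1/10 per minute, so finishing takes 8/11 ÷ 1/10 = 80/11 minutes.
Total time = 9 + 80/11 = 179/11 minutes.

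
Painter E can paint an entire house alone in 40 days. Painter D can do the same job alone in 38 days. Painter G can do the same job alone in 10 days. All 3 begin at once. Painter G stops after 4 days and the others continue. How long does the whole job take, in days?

In the first 4 days the combined rate is 23/152, so 23/38 of the job is done, leaving 15/38.
After Painter G leaves the rate is 39/760 per day; the remaining 15/38 takes 100/13 days.
Total = 4 + 100/13 = 152/13 days.

152/13 days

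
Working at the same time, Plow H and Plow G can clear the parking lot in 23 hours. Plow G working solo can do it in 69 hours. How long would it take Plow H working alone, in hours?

69/2 hours

Combined rate is 1/23 per hour.
Known contribution: 1/69 per hour.
So Plow H's rate is 1/23 − 1/69 = 2/69, meaning 69/2 hours alone.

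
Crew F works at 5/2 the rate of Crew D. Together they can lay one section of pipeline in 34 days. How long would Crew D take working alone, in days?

119 days

Let Crew D's rate be r; then Crew F's rate is (5/2)r, so together (5/2 + 1)r = (7/2)r = 1/34.
Thus r = 1/119 per day.
Crew D alone: 119 days; Crew F alone: 238/5 days.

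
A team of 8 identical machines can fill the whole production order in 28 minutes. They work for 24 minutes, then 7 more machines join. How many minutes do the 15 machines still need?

32/15 minutes

One machine does 1/224 of the job per minute.
After 24 minutes with 8 machines, 6/7 is done (1/7 left).
With 15 machines the rate is 15/224, so the rest takes 1/7 ÷ 15/224 = 32/15 minutes.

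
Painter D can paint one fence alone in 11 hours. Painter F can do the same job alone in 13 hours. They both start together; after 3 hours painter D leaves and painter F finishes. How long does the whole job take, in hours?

104/11 hours

In the first 3 hours the combined rate is 24/143, so 72/143 of the job is done, leaving 71/143.
After painter D leaves the rate is 1/13 per hour; the remaining 71/143 takes 71/11 hours.
Total = 3 + 71/11 = 104/11 hours.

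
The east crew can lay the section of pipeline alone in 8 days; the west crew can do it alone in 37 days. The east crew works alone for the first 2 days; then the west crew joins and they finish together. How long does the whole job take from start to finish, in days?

In 2 days the east crew does 2/8 = 1/4 of the job, leaving 3/4.
The east crew and the west crew together work at 45/296 per day, so finishing takes 3/4 ÷ 45/296 = 74/15 days.
Total time = 2 + 74/15 = 104/15 days.

104/15 days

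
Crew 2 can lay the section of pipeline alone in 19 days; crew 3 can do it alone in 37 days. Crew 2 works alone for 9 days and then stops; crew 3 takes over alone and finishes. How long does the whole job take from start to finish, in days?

541/19 days

In 9 days crew 2 does 9/19 of the job, leaving 10/19.
Crew 3 works at 1/37 per day, so finishing takes 10/19 ÷ 1/37 = 370/19 days.
Total time = 9 + 370/19 = 541/19 days.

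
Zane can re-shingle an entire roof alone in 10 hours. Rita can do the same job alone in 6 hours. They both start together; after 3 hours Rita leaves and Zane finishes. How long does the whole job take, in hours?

In the first 3 hours the combined rate is 4/15, so 4/5 of the job is done, leaving 1/5.
After Rita leaves the rate is 1/10 per hour; the remaining 1/5 takes 2 hours.
Total = 3 + 2 = 5 hours.

5 hours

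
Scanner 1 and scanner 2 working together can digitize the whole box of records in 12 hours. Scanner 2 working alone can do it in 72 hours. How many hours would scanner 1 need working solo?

72/5 hours

Combined rate is 1/12 per hour.
Known contribution: 1/72 per hour.
So scanner 1's rate is 1/12 − 1/72 = 5/72, meaning 72/5 hours alone.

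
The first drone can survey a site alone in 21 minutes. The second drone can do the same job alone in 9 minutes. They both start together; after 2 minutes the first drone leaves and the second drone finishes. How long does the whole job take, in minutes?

In the first 2 minutes the combined rate is 10/63, so 20/63 of the job is done, leaving 43/63.
After the first drone leaves the rate is 1/9 per minute; the remaining 43/63 takes 43/7 minutes.
Total = 2 + 43/7 = 57/7 minutes.

57/7 minutes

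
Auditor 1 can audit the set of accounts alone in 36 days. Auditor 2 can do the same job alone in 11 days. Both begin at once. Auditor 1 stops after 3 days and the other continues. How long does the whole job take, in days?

In the first 3 days the combined rate is 47/396, so 47/132 of the job is done, leaving 85/132.
After Auditor 1 leaves the rate is 1/11 per day; the remaining 85/132 takes 85/12 days.
Total = 3 + 85/12 = 121/12 days.

121/12 days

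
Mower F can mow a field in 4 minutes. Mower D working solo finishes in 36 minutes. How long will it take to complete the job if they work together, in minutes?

18/5 minutes

Combined rate: 1/4 + 1/36 = (9 + 1)/36 = 10/36 = 5/18 per minute.
Time = 1 ÷ (5/18) = 18/5 minutes.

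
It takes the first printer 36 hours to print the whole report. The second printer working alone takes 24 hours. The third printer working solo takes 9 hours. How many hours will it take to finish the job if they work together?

72/13 hours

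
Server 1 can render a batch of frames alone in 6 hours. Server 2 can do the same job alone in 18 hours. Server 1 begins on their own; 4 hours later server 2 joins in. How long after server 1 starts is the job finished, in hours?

In the first 4 hours server 1 alone does 4/6 = 2/3 of the job, leaving 1/3.
Once everyone is working, combined rate: 1/6 + 1/18 = (3 + 1)/18 = 4/18 = 2/9 per hour.
Remaining 1/3 at 2/9 per hour takes 3/2 hours.
Total from the start = 4 + 3/2 = 11/2 hours.

11/2 hours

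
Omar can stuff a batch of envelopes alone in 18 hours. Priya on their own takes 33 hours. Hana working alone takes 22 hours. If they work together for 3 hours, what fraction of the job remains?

Combined rate: 1/18 + 1/33 + 1/22 = (11 + 6 + 9)/198 = 26/198 = 13/99 per hour.
In 3 hours they complete 3·13/99 = 13/33 of the job.
So 20/33 remains.

20/33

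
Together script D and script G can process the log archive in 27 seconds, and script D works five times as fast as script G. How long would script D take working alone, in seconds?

Let script G's rate be r; then script D's rate is 5r, so together (5 + 1)r = 6r = 1/27.
Thus r = 1/162 per second.
Script G alone: 162 seconds; script D alone: 162/5 seconds.

162/5 seconds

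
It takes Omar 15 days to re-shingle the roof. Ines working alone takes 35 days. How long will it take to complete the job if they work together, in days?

21/2 days

Combined rate: 1/15 + 1/35 = (7 + 3)/105 = 10/105 = 2/21 per day.
Time = 1 ÷ (2/21) = 21/2 days.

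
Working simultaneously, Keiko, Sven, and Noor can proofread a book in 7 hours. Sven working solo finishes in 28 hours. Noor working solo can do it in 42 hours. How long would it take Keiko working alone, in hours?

12 hours

Combined rate is 1/7 per hour.
Known contribution: 1/28 + 1/42 = (3 + 2)/84 = 5/84 per hour.
So Keiko's rate is 1/7 − 5/84 = 1/12, meaning 12 hours alone.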